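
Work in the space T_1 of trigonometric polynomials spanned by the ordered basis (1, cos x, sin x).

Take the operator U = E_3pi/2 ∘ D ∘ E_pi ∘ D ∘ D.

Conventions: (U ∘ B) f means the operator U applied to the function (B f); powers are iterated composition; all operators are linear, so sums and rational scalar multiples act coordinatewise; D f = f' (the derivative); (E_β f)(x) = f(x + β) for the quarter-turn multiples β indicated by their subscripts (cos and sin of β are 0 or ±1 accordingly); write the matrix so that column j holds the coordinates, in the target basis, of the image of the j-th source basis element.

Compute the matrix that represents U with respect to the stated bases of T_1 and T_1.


the matrix is [[0, 0, 0]; [0, 1, 0]; [0, 0, 1]] (rows listed top to bottom)

image of 1: 0
image of cos x: cos x
image of sin x: sin x
each image's coordinates form column j of the matrix


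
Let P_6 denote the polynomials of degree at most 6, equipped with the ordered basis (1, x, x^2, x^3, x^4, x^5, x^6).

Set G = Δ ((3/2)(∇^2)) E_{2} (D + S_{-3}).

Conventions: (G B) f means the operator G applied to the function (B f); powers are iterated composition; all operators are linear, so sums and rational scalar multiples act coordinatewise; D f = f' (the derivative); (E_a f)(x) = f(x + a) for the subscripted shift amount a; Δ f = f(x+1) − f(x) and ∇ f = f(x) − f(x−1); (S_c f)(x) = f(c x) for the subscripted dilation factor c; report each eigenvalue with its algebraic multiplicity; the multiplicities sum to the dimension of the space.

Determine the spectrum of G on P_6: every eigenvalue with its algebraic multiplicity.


λ = 0 (multiplicity 7)

image of 1: 0
image of x: 0
image of x^2: 0
image of x^3: -243
image of x^4: 2916x + 4410
image of x^5: -21870x^2 - 65430x - 54405
image of x^6: 131220x^3 + 591030x^2 + 985770x + 591840
the matrix is upper triangular; its diagonal is (0, 0, 0, 0, 0, 0, 0)
for a triangular matrix the eigenvalues are the diagonal entries, with algebraic multiplicity their repetition count


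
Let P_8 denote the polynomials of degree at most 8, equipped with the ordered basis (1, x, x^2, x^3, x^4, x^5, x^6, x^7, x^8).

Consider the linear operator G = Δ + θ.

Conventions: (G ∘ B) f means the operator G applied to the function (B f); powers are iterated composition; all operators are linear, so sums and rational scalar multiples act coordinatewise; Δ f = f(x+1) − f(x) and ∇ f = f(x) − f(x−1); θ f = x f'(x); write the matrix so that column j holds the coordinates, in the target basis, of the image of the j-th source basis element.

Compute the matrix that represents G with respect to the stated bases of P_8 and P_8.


image of 1: 0
image of x: x + 1
image of x^2: 2x^2 + 2x + 1
image of x^3: 3x^3 + 3x^2 + 3x + 1
image of x^4: 4x^4 + 4x^3 + 6x^2 + 4x + 1
image of x^5: 5x^5 + 5x^4 + 10x^3 + 10x^2 + 5x + 1
image of x^6: 6x^6 + 6x^5 + 15x^4 + 20x^3 + 15x^2 + 6x + 1
image of x^7: 7x^7 + 7x^6 + 21x^5 + 35x^4 + 35x^3 + 21x^2 + 7x + 1
image of x^8: 8x^8 + 8x^7 + 28x^6 + 56x^5 + 70x^4 + 56x^3 + 28x^2 + 8x + 1
each image's coordinates form column j of the matrix

the matrix is [[0, 1, 1, 1, 1, 1, 1, 1, 1]; [0, 1, 2, 3, 4, 5, 6, 7, 8]; [0, 0, 2, 3, 6, 10, 15, 21, 28]; [0, 0, 0, 3, 4, 10, 20, 35, 56]; [0, 0, 0, 0, 4, 5, 15, 35, 70]; [0, 0, 0, 0, 0, 5, 6, 21, 56]; [0, 0, 0, 0, 0, 0, 6, 7, 28]; [0, 0, 0, 0, 0, 0, 0, 7, 8]; [0, 0, 0, 0, 0, 0, 0, 0, 8]] (rows listed top to bottom)


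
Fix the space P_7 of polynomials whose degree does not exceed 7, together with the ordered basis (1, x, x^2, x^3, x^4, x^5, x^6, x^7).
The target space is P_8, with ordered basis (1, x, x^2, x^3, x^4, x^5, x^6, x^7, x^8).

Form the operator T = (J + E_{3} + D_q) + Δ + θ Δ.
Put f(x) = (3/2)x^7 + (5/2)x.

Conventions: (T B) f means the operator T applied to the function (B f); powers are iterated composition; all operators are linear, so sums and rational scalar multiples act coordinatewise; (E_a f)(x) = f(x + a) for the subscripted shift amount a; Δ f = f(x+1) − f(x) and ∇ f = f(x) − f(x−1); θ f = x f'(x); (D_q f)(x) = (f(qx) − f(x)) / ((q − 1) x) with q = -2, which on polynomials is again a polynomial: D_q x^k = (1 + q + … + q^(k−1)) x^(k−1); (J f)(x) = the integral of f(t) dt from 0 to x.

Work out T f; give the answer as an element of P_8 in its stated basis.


J f = (3/16)x^8 + (5/4)x^2
E_{3} f = (3/2)x^7 + (63/2)x^6 + (567/2)x^5 + (2835/2)x^4 + (8505/2)x^3 + (15309/2)x^2 + 7657x + 3288
D_q f = (129/2)x^6 + 5/2
(J + E_{3} + D_q) f = (3/16)x^8 + (3/2)x^7 + 96x^6 + (567/2)x^5 + (2835/2)x^4 + (8505/2)x^3 + (30623/4)x^2 + 7657x + 6581/2
Δ f = (21/2)x^6 + (63/2)x^5 + (105/2)x^4 + (105/2)x^3 + (63/2)x^2 + (21/2)x + 4
Δ f = (21/2)x^6 + (63/2)x^5 + (105/2)x^4 + (105/2)x^3 + (63/2)x^2 + (21/2)x + 4
θ Δ f = 63x^6 + (315/2)x^5 + 210x^4 + (315/2)x^3 + 63x^2 + (21/2)x
((J + E_{3} + D_q) + Δ + θ Δ) f = (3/16)x^8 + (3/2)x^7 + (339/2)x^6 + (945/2)x^5 + 1680x^4 + (8925/2)x^3 + (31001/4)x^2 + 7678x + 6589/2

the image equals g(x) = (3/16)x^8 + (3/2)x^7 + (339/2)x^6 + (945/2)x^5 + 1680x^4 + (8925/2)x^3 + (31001/4)x^2 + 7678x + 6589/2


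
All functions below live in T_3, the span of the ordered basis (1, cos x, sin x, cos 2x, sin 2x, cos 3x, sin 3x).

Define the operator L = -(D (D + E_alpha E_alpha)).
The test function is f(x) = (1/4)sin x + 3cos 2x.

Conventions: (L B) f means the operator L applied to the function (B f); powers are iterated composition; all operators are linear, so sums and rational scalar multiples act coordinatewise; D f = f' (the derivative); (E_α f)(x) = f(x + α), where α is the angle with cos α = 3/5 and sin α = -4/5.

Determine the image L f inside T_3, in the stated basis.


D f = (1/4)cos x - 6sin 2x
E_alpha f = -(1/5)cos x + (3/20)sin x - (21/25)cos 2x + (72/25)sin 2x
E_alpha E_alpha f = -(6/25)cos x - (7/100)sin x - (1581/625)cos 2x - (1008/625)sin 2x
(D + E_alpha E_alpha) f = (1/100)cos x - (7/100)sin x - (1581/625)cos 2x - (4758/625)sin 2x
D (D + E_alpha E_alpha) f = -(7/100)cos x - (1/100)sin x - (9516/625)cos 2x + (3162/625)sin 2x
(-(D (D + E_alpha E_alpha))) f = (7/100)cos x + (1/100)sin x + (9516/625)cos 2x - (3162/625)sin 2x

the result is g(x) = (7/100)cos x + (1/100)sin x + (9516/625)cos 2x - (3162/625)sin 2x


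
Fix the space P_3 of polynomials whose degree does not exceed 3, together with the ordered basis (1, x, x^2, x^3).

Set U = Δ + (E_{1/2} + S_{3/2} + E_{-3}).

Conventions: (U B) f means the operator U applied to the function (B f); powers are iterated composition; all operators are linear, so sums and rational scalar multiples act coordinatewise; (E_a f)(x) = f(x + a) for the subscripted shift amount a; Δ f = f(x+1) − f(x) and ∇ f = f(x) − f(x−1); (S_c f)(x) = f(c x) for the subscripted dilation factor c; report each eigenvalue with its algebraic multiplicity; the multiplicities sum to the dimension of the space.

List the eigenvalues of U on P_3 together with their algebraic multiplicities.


λ = 3 (multiplicity 1), λ = 7/2 (multiplicity 1), λ = 17/4 (multiplicity 1), λ = 43/8 (multiplicity 1)

image of 1: 3
image of x: (7/2)x - 3/2
image of x^2: (17/4)x^2 - 3x + 41/4
image of x^3: (43/8)x^3 - (9/2)x^2 + (123/4)x - 207/8
the matrix is upper triangular; its diagonal is (3, 7/2, 17/4, 43/8)
for a triangular matrix the eigenvalues are the diagonal entries, with algebraic multiplicity their repetition count


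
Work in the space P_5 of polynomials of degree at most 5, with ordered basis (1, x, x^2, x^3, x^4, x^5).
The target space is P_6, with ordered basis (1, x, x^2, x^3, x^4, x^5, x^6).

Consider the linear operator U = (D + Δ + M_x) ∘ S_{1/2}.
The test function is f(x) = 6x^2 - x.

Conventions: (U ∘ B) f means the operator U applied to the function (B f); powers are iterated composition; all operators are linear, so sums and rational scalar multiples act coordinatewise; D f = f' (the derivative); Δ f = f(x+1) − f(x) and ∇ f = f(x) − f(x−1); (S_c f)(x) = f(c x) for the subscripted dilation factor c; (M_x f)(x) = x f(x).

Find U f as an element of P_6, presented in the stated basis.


S_{1/2} f = (3/2)x^2 - (1/2)x
D S_{1/2} f = 3x - 1/2
Δ S_{1/2} f = 3x + 1
M_x S_{1/2} f = (3/2)x^3 - (1/2)x^2
(D + Δ + M_x) S_{1/2} f = (3/2)x^3 - (1/2)x^2 + 6x + 1/2

the result is g(x) = (3/2)x^3 - (1/2)x^2 + 6x + 1/2


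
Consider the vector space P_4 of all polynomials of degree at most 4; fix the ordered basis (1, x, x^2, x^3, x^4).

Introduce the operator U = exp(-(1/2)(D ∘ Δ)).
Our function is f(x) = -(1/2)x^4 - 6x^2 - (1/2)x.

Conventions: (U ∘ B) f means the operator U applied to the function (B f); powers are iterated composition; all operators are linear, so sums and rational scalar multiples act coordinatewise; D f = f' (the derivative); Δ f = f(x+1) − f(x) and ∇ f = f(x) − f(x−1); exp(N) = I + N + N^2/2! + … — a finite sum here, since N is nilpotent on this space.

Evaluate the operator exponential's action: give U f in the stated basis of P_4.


order-1 term: 3x^2 + 3x + 7
order-2 term: -3/2
the series for exp(-(1/2)(D ∘ Δ)) f terminates at order 2
exp(-(1/2)(D ∘ Δ)) f = -(1/2)x^4 - 3x^2 + (5/2)x + 11/2

g(x) = -(1/2)x^4 - 3x^2 + (5/2)x + 11/2


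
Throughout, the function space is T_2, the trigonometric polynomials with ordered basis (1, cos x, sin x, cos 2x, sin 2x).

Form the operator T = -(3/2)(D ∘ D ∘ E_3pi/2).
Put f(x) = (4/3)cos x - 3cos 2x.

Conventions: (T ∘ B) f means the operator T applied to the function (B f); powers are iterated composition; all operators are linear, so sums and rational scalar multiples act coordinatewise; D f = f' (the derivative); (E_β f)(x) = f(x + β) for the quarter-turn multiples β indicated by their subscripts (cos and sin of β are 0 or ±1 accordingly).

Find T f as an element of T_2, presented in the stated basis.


the image equals g(x) = 2sin x + 18cos 2x

E_3pi/2 f = (4/3)sin x + 3cos 2x
D E_3pi/2 f = (4/3)cos x - 6sin 2x
D D E_3pi/2 f = -(4/3)sin x - 12cos 2x
(-(3/2)(D ∘ D ∘ E_3pi/2)) f = 2sin x + 18cos 2x


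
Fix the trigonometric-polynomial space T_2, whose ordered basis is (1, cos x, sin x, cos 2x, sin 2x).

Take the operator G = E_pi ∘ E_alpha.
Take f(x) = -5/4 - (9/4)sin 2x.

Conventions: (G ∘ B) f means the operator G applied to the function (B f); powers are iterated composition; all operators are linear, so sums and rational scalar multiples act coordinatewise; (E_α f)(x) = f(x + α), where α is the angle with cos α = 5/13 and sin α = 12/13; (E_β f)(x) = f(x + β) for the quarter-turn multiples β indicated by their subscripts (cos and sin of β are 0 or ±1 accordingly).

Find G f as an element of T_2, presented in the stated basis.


the image equals g(x) = -5/4 - (270/169)cos 2x + (1071/676)sin 2x

E_alpha f = -5/4 - (270/169)cos 2x + (1071/676)sin 2x
E_pi E_alpha f = -5/4 - (270/169)cos 2x + (1071/676)sin 2x


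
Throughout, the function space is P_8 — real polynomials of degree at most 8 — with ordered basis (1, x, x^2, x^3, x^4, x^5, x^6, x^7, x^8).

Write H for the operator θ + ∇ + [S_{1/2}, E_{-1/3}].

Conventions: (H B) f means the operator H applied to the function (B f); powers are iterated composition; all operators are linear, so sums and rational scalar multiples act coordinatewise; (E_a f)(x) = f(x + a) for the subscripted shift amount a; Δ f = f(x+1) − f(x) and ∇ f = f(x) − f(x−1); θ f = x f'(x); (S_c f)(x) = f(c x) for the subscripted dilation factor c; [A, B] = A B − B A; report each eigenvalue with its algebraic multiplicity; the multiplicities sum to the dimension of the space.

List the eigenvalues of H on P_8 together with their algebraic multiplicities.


λ = 0 (multiplicity 1), λ = 1 (multiplicity 1), λ = 2 (multiplicity 1), λ = 3 (multiplicity 1), λ = 4 (multiplicity 1), λ = 5 (multiplicity 1), λ = 6 (multiplicity 1), λ = 7 (multiplicity 1), λ = 8 (multiplicity 1)

image of 1: 0
image of x: x + 5/6
image of x^2: 2x^2 + (11/6)x - 11/12
image of x^3: 3x^3 + (23/8)x^2 - (23/8)x + 209/216
image of x^4: 4x^4 + (47/12)x^3 - (47/8)x^2 + (425/108)x - 427/432
image of x^5: 5x^5 + (475/96)x^4 - (475/48)x^3 + (4285/432)x^2 - (4295/864)x + 7745/7776
image of x^6: 6x^6 + (191/32)x^5 - (955/64)x^4 + (8605/432)x^3 - (8615/576)x^2 + (15521/2592)x - 5177/5184
image of x^7: 7x^7 + (2681/384)x^6 - (2681/128)x^5 + (120715/3456)x^4 - (120785/3456)x^3 + (217511/10368)x^2 - (72527/10368)x + 279809/279936
image of x^8: 8x^8 + (767/96)x^7 - (5369/192)x^6 + (48335/864)x^5 - (241745/3456)x^4 + (435239/7776)x^3 - (145103/5184)x^2 + (559745/69984)x - 559787/559872
the matrix is upper triangular; its diagonal is (0, 1, 2, 3, 4, 5, 6, 7, 8)
for a triangular matrix the eigenvalues are the diagonal entries, with algebraic multiplicity their repetition count


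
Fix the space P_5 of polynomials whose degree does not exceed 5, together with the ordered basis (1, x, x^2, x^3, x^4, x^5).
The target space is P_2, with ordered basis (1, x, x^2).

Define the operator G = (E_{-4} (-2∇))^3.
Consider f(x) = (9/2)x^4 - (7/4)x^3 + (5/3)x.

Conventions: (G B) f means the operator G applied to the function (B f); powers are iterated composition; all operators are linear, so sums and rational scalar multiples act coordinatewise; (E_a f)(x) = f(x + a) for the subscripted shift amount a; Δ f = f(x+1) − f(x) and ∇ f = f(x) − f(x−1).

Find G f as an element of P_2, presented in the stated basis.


∇ f = 18x^3 - (129/4)x^2 + (93/4)x - 55/12
(-2∇) f = -36x^3 + (129/2)x^2 - (93/2)x + 55/6
E_{-4} (-2∇) f = -36x^3 + (993/2)x^2 - (4581/2)x + 21187/6
∇ (E_{-4} (-2∇)) f = -108x^2 + 1101x - 2823
(-2∇) (E_{-4} (-2∇)) f = 216x^2 - 2202x + 5646
E_{-4} (-2∇) (E_{-4} (-2∇)) f = 216x^2 - 3930x + 17910
∇ (E_{-4} (-2∇)) (E_{-4} (-2∇)) f = 432x - 4146
(-2∇) (E_{-4} (-2∇)) (E_{-4} (-2∇)) f = -864x + 8292
E_{-4} (-2∇) (E_{-4} (-2∇)) (E_{-4} (-2∇)) f = -864x + 11748

the result is g(x) = -864x + 11748


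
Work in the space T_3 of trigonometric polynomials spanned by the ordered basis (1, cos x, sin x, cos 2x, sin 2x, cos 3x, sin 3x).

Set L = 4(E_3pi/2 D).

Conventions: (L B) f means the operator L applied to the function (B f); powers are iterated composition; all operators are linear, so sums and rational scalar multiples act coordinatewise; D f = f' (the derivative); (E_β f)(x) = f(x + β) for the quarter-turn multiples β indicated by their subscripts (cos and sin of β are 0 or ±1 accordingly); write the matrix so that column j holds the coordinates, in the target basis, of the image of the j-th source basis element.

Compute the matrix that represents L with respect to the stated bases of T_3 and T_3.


the matrix is [[0, 0, 0, 0, 0, 0, 0]; [0, 4, 0, 0, 0, 0, 0]; [0, 0, 4, 0, 0, 0, 0]; [0, 0, 0, 0, -8, 0, 0]; [0, 0, 0, 8, 0, 0, 0]; [0, 0, 0, 0, 0, -12, 0]; [0, 0, 0, 0, 0, 0, -12]] (rows listed top to bottom)

image of 1: 0
image of cos x: 4cos x
image of sin x: 4sin x
image of cos 2x: 8sin 2x
image of sin 2x: -8cos 2x
image of cos 3x: -12cos 3x
image of sin 3x: -12sin 3x
each image's coordinates form column j of the matrix


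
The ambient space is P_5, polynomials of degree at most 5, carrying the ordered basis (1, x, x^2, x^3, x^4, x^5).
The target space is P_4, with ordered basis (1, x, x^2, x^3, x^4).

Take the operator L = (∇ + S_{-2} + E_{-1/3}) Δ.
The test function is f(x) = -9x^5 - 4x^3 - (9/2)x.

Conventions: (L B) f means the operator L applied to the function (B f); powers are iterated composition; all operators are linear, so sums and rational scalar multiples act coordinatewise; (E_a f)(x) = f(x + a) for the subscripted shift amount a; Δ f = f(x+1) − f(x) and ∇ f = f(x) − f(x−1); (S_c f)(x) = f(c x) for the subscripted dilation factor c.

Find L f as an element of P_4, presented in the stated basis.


Δ f = -45x^4 - 90x^3 - 102x^2 - 57x - 35/2
∇ Δ f = -180x^3 - 114x
S_{-2} Δ f = -720x^4 + 720x^3 - 408x^2 + 114x - 35/2
E_{-1/3} Δ f = -45x^4 - 30x^3 - 42x^2 - (37/3)x - 127/18
(∇ + S_{-2} + E_{-1/3}) Δ f = -765x^4 + 510x^3 - 450x^2 - (37/3)x - 221/9

g(x) = -765x^4 + 510x^3 - 450x^2 - (37/3)x - 221/9


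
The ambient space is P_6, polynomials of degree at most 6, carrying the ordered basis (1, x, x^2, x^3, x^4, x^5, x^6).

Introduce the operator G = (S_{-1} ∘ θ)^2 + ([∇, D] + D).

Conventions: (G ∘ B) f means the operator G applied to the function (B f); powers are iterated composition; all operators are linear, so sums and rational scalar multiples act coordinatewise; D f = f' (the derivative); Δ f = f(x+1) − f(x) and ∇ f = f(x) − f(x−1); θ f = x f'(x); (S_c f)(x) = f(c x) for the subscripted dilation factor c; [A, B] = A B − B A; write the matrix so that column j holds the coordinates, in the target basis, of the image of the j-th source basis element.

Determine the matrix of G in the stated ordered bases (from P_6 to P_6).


the matrix is [[0, 1, 0, 0, 0, 0, 0]; [0, 1, 2, 0, 0, 0, 0]; [0, 0, 4, 3, 0, 0, 0]; [0, 0, 0, 9, 4, 0, 0]; [0, 0, 0, 0, 16, 5, 0]; [0, 0, 0, 0, 0, 25, 6]; [0, 0, 0, 0, 0, 0, 36]] (rows listed top to bottom)

image of 1: 0
image of x: x + 1
image of x^2: 4x^2 + 2x
image of x^3: 9x^3 + 3x^2
image of x^4: 16x^4 + 4x^3
image of x^5: 25x^5 + 5x^4
image of x^6: 36x^6 + 6x^5
each image's coordinates form column j of the matrix


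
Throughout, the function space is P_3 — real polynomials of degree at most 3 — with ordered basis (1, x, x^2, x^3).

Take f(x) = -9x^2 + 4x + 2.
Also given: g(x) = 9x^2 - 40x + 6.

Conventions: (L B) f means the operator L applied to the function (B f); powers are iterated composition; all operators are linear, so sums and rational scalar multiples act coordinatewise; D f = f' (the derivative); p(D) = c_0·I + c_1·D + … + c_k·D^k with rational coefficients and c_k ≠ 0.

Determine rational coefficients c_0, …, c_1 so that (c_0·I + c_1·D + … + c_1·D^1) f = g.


c_0 = -1, c_1 = 2

D^0 f = -9x^2 + 4x + 2
D^1 f = -18x + 4
matching coefficients of g against c_0 f + c_1 Df + … from the top degree down determines the c_i
solution: c_0 = -1, c_1 = 2


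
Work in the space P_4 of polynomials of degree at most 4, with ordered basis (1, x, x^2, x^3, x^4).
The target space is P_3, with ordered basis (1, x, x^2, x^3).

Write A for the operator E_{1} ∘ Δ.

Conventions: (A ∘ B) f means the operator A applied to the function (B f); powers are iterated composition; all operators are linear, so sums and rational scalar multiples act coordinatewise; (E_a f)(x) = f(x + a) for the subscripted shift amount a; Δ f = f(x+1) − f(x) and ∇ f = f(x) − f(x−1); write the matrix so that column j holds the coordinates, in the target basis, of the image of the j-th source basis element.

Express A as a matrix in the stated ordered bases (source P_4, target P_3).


the matrix is [[0, 1, 3, 7, 15]; [0, 0, 2, 9, 28]; [0, 0, 0, 3, 18]; [0, 0, 0, 0, 4]] (rows listed top to bottom)

image of 1: 0
image of x: 1
image of x^2: 2x + 3
image of x^3: 3x^2 + 9x + 7
image of x^4: 4x^3 + 18x^2 + 28x + 15
each image's coordinates form column j of the matrix


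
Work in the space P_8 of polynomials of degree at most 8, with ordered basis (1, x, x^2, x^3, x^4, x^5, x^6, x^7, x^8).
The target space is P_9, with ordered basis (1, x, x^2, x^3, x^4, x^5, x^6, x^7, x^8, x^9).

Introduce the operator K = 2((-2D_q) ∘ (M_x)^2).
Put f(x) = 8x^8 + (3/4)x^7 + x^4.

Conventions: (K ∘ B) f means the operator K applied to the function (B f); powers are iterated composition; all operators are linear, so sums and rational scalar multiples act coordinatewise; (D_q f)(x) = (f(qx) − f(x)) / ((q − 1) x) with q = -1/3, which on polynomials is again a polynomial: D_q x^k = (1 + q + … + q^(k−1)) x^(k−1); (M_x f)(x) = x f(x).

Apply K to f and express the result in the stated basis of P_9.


the image equals g(x) = -(472384/19683)x^9 - (4921/2187)x^8 - (728/243)x^5

M_x f = 8x^9 + (3/4)x^8 + x^5
M_x M_x f = 8x^10 + (3/4)x^9 + x^6
D_q (M_x)^2 f = (118096/19683)x^9 + (4921/8748)x^8 + (182/243)x^5
(-2D_q) (M_x)^2 f = -(236192/19683)x^9 - (4921/4374)x^8 - (364/243)x^5
(2((-2D_q) ∘ (M_x)^2)) f = -(472384/19683)x^9 - (4921/2187)x^8 - (728/243)x^5


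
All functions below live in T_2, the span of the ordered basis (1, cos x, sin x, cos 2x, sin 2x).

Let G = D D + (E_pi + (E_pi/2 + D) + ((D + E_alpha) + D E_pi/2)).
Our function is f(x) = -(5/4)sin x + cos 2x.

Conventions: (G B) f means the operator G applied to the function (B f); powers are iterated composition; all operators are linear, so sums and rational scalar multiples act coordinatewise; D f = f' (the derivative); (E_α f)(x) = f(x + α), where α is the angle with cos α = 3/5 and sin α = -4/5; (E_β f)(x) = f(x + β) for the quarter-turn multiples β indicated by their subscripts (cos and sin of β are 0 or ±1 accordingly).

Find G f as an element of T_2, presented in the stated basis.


D f = -(5/4)cos x - 2sin 2x
D D f = (5/4)sin x - 4cos 2x
E_pi f = (5/4)sin x + cos 2x
E_pi/2 f = -(5/4)cos x - cos 2x
D f = -(5/4)cos x - 2sin 2x
(E_pi/2 + D) f = -(5/2)cos x - cos 2x - 2sin 2x
D f = -(5/4)cos x - 2sin 2x
E_alpha f = cos x - (3/4)sin x - (7/25)cos 2x + (24/25)sin 2x
(D + E_alpha) f = -(1/4)cos x - (3/4)sin x - (7/25)cos 2x - (26/25)sin 2x
E_pi/2 f = -(5/4)cos x - cos 2x
D E_pi/2 f = (5/4)sin x + 2sin 2x
((D + E_alpha) + D E_pi/2) f = -(1/4)cos x + (1/2)sin x - (7/25)cos 2x + (24/25)sin 2x
(E_pi + (E_pi/2 + D) + ((D + E_alpha) + D E_pi/2)) f = -(11/4)cos x + (7/4)sin x - (7/25)cos 2x - (26/25)sin 2x
(D D + (E_pi + (E_pi/2 + D) + ((D + E_alpha) + D E_pi/2))) f = -(11/4)cos x + 3sin x - (107/25)cos 2x - (26/25)sin 2x

g(x) = -(11/4)cos x + 3sin x - (107/25)cos 2x - (26/25)sin 2x


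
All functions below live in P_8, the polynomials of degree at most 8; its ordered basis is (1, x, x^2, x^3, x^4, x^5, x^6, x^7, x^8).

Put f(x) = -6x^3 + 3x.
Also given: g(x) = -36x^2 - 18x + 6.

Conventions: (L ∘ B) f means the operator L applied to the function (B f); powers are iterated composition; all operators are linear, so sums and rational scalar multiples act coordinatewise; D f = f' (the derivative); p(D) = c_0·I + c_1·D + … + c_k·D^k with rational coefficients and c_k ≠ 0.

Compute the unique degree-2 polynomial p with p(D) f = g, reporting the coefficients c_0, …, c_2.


c_0 = 0, c_1 = 2, c_2 = 1/2

D^0 f = -6x^3 + 3x
D^1 f = -18x^2 + 3
D^2 f = -36x
matching coefficients of g against c_0 f + c_1 Df + … from the top degree down determines the c_i
solution: c_0 = 0, c_1 = 2, c_2 = 1/2


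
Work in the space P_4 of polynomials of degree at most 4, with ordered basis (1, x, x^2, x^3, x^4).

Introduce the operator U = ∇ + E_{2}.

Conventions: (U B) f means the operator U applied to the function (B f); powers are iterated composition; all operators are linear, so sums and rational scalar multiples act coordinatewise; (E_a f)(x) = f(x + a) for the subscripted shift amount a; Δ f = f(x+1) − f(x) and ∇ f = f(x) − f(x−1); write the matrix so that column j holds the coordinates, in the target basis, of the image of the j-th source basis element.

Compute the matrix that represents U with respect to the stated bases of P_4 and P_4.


image of 1: 1
image of x: x + 3
image of x^2: x^2 + 6x + 3
image of x^3: x^3 + 9x^2 + 9x + 9
image of x^4: x^4 + 12x^3 + 18x^2 + 36x + 15
each image's coordinates form column j of the matrix

the matrix is [[1, 3, 3, 9, 15]; [0, 1, 6, 9, 36]; [0, 0, 1, 9, 18]; [0, 0, 0, 1, 12]; [0, 0, 0, 0, 1]] (rows listed top to bottom)


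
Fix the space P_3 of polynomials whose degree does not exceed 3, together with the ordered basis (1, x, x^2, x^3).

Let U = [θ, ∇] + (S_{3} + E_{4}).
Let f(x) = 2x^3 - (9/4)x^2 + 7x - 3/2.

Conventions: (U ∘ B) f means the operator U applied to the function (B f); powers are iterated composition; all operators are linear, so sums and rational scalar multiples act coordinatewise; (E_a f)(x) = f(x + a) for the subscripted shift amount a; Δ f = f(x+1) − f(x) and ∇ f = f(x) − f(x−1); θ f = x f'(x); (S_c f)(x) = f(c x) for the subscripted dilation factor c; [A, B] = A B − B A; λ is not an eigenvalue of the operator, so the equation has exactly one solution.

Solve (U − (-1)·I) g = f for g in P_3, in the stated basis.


the image equals g(x) = (2/29)x^3 - (333/1276)x^2 + (3089/3190)x - 12487/9570

write g with unknown coordinates in the stated basis and equate coefficients in (U − (-1)·I) g = f
solving from the highest basis element down gives g = (2/29)x^3 - (333/1276)x^2 + (3089/3190)x - 12487/9570
check: U g = (56/29)x^3 - (1269/638)x^2 + (19241/3190)x - 934/4785
so U g − (-1)·g = 2x^3 - (9/4)x^2 + 7x - 3/2 = f ✓


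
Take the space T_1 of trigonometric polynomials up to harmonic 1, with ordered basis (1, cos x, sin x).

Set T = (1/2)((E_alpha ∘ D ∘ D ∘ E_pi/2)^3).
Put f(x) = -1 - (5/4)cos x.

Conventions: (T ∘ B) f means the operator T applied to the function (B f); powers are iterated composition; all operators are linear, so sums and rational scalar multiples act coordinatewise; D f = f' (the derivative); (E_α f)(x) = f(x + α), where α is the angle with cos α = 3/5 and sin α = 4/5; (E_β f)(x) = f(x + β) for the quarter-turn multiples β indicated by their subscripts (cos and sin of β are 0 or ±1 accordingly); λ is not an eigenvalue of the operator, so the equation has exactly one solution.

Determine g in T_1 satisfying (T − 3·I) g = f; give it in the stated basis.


write g with unknown coordinates in the stated basis and equate coefficients in (T − 3·I) g = f
solving from the highest basis element down gives g = 1/3 + (1985/5153)cos x + (585/10306)sin x
check: T g = -(1945/20612)cos x + (1755/10306)sin x
so T g − 3·g = -1 - (5/4)cos x = f ✓

g(x) = 1/3 + (1985/5153)cos x + (585/10306)sin x


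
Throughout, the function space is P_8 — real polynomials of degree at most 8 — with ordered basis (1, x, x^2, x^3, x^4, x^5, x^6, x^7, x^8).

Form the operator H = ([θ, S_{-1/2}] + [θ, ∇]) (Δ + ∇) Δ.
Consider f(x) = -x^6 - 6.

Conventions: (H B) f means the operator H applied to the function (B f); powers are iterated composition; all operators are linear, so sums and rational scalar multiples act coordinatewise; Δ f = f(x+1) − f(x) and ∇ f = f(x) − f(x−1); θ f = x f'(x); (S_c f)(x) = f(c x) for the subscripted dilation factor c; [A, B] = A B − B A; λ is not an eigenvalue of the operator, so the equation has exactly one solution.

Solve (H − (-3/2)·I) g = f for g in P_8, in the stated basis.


write g with unknown coordinates in the stated basis and equate coefficients in (H − (-3/2)·I) g = f
solving from the highest basis element down gives g = -(2/3)x^6 - (320/3)x^3 + 160x^2 - (640/3)x - 2332/3
check: H g = 160x^3 - 240x^2 + 320x + 1160
so H g − (-3/2)·g = -x^6 - 6 = f ✓

the result is g(x) = -(2/3)x^6 - (320/3)x^3 + 160x^2 - (640/3)x - 2332/3


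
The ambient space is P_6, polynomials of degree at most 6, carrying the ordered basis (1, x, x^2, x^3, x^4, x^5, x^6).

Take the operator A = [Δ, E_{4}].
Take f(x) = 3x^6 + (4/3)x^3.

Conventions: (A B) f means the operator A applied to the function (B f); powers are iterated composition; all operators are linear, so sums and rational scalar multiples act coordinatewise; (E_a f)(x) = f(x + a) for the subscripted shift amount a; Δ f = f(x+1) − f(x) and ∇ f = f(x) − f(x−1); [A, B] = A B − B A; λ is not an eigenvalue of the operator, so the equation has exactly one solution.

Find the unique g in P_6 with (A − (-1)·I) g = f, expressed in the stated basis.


the result is g(x) = 3x^6 + (4/3)x^3

write g with unknown coordinates in the stated basis and equate coefficients in (A − (-1)·I) g = f
solving from the highest basis element down gives g = 3x^6 + (4/3)x^3
check: A g = 0
so A g − (-1)·g = 3x^6 + (4/3)x^3 = f ✓


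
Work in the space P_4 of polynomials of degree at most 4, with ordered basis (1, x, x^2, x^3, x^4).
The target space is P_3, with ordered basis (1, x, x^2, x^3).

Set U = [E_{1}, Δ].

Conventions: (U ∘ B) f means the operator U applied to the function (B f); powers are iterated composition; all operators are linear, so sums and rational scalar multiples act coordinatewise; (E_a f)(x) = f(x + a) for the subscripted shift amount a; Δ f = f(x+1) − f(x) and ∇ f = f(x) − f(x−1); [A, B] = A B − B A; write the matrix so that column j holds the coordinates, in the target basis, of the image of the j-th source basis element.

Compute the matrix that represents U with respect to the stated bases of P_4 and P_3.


the matrix is [[0, 0, 0, 0, 0]; [0, 0, 0, 0, 0]; [0, 0, 0, 0, 0]; [0, 0, 0, 0, 0]] (rows listed top to bottom)

image of 1: 0
image of x: 0
image of x^2: 0
image of x^3: 0
image of x^4: 0
each image's coordinates form column j of the matrix


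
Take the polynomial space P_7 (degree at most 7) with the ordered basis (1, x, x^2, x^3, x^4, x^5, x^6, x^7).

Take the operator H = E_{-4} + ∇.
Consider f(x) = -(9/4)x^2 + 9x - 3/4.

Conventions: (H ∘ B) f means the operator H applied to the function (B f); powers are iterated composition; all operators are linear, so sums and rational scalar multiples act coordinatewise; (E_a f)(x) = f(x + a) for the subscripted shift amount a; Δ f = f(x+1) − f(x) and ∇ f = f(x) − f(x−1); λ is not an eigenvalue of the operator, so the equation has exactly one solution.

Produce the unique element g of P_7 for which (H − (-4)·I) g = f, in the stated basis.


write g with unknown coordinates in the stated basis and equate coefficients in (H − (-4)·I) g = f
solving from the highest basis element down gives g = -(9/20)x^2 + (63/50)x + 489/250
check: H g = -(9/20)x^2 + (99/25)x - 4287/500
so H g − (-4)·g = -(9/4)x^2 + 9x - 3/4 = f ✓

the result is g(x) = -(9/20)x^2 + (63/50)x + 489/250


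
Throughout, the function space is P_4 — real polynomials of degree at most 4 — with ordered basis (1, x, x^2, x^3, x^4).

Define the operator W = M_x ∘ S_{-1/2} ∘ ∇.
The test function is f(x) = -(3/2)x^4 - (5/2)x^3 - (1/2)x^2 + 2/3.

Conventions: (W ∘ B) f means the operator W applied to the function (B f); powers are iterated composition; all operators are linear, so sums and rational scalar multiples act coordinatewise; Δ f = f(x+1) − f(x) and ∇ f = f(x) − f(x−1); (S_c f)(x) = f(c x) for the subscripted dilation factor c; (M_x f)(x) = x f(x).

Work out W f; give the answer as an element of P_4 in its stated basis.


g(x) = (3/4)x^4 + (3/8)x^3 - (1/4)x^2 - (1/2)x

∇ f = -6x^3 + (3/2)x^2 + (1/2)x - 1/2
S_{-1/2} ∇ f = (3/4)x^3 + (3/8)x^2 - (1/4)x - 1/2
M_x S_{-1/2} ∇ f = (3/4)x^4 + (3/8)x^3 - (1/4)x^2 - (1/2)x


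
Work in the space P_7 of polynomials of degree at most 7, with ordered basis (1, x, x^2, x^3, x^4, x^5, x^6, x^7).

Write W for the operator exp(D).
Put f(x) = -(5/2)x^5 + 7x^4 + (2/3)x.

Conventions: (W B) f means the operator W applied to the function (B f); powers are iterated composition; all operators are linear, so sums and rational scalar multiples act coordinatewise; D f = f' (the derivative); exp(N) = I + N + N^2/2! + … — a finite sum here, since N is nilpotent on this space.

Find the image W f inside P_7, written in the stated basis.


the result is g(x) = -(5/2)x^5 - (11/2)x^4 + 3x^3 + 17x^2 + (97/6)x + 31/6

order-1 term: -(25/2)x^4 + 28x^3 + 2/3
order-2 term: -25x^3 + 42x^2
order-3 term: -25x^2 + 28x
order-4 term: -(25/2)x + 7
order-5 term: -5/2
the series for exp(D) f terminates at order 5
exp(D) f = -(5/2)x^5 - (11/2)x^4 + 3x^3 + 17x^2 + (97/6)x + 31/6


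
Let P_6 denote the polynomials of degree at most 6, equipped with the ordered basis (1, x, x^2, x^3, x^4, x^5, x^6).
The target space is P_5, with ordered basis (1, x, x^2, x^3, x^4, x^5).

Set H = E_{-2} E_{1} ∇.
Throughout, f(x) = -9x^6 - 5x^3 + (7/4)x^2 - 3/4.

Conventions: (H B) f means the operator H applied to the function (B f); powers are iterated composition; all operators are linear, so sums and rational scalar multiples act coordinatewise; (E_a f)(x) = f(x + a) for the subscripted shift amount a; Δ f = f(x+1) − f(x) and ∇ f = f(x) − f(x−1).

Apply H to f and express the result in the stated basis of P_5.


the result is g(x) = -54x^5 + 405x^4 - 1260x^3 + 2010x^2 - (3251/2)x + 2107/4

∇ f = -54x^5 + 135x^4 - 180x^3 + 120x^2 - (71/2)x + 9/4
E_{1} ∇ f = -54x^5 - 135x^4 - 180x^3 - 150x^2 - (131/2)x - 49/4
E_{-2} E_{1} ∇ f = -54x^5 + 405x^4 - 1260x^3 + 2010x^2 - (3251/2)x + 2107/4


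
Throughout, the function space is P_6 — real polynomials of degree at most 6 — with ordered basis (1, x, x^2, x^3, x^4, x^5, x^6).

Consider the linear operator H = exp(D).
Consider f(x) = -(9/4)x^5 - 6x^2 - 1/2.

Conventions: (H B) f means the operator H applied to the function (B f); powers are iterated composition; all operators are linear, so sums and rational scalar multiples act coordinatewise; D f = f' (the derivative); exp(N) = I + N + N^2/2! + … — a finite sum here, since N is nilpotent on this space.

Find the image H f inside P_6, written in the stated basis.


order-1 term: -(45/4)x^4 - 12x
order-2 term: -(45/2)x^3 - 6
order-3 term: -(45/2)x^2
order-4 term: -(45/4)x
order-5 term: -9/4
the series for exp(D) f terminates at order 5
exp(D) f = -(9/4)x^5 - (45/4)x^4 - (45/2)x^3 - (57/2)x^2 - (93/4)x - 35/4

g(x) = -(9/4)x^5 - (45/4)x^4 - (45/2)x^3 - (57/2)x^2 - (93/4)x - 35/4


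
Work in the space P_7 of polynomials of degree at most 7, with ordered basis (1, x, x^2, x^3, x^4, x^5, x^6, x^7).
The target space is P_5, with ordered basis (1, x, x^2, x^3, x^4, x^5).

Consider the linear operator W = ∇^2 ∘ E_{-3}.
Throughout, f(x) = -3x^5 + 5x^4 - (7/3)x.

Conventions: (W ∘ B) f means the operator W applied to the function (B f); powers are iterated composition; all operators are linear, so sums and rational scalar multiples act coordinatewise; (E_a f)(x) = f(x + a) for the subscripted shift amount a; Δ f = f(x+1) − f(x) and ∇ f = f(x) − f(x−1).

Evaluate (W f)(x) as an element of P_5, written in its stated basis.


the result is g(x) = -60x^3 + 780x^2 - 3390x + 4930

E_{-3} f = -3x^5 + 50x^4 - 330x^3 + 1080x^2 - (5272/3)x + 1141
∇ E_{-3} f = -15x^4 + 230x^3 - 1320x^2 + 3365x - 9661/3
∇ ∇ E_{-3} f = -60x^3 + 780x^2 - 3390x + 4930


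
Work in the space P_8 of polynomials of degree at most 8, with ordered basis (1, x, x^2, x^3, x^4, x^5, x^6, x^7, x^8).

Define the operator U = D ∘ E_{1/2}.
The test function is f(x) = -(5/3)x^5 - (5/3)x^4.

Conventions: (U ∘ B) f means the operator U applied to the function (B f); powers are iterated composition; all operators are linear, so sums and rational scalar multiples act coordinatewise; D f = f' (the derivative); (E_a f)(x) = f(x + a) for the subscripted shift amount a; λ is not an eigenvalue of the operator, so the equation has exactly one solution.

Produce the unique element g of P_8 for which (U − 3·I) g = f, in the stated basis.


g(x) = (5/9)x^5 + (40/27)x^4 + (310/81)x^3 + (1325/162)x^2 + (5455/486)x + 90155/11664

write g with unknown coordinates in the stated basis and equate coefficients in (U − 3·I) g = f
solving from the highest basis element down gives g = (5/9)x^5 + (40/27)x^4 + (310/81)x^3 + (1325/162)x^2 + (5455/486)x + 90155/11664
check: U g = (25/9)x^4 + (310/27)x^3 + (1325/54)x^2 + (5455/162)x + 90155/3888
so U g − 3·g = -(5/3)x^5 - (5/3)x^4 = f ✓


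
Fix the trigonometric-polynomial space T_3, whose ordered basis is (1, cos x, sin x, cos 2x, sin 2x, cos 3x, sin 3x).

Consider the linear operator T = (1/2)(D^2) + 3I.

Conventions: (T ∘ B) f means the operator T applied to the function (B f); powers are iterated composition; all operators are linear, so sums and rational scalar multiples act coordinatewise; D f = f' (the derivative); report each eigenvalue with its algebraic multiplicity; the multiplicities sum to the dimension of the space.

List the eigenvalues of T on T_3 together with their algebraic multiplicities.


λ = -3/2 (multiplicity 2), λ = 1 (multiplicity 2), λ = 5/2 (multiplicity 2), λ = 3 (multiplicity 1)

image of 1: 3
image of cos x: (5/2)cos x
image of sin x: (5/2)sin x
image of cos 2x: cos 2x
image of sin 2x: sin 2x
image of cos 3x: -(3/2)cos 3x
image of sin 3x: -(3/2)sin 3x
the matrix is diagonal; its diagonal is (3, 5/2, 5/2, 1, 1, -3/2, -3/2)
for a triangular matrix the eigenvalues are the diagonal entries, with algebraic multiplicity their repetition count


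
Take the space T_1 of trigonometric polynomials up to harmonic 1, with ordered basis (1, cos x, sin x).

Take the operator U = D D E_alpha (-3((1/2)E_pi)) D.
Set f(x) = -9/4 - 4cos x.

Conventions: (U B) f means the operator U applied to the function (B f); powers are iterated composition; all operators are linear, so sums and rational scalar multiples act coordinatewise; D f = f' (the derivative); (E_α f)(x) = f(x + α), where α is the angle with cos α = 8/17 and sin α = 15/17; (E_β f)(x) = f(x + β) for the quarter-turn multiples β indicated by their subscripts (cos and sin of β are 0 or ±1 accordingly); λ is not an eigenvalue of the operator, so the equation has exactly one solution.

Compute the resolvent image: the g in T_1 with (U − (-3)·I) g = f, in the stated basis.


g(x) = -3/4 - (392/435)cos x + (64/435)sin x

write g with unknown coordinates in the stated basis and equate coefficients in (U − (-3)·I) g = f
solving from the highest basis element down gives g = -3/4 - (392/435)cos x + (64/435)sin x
check: U g = -(188/145)cos x - (64/145)sin x
so U g − (-3)·g = -9/4 - 4cos x = f ✓


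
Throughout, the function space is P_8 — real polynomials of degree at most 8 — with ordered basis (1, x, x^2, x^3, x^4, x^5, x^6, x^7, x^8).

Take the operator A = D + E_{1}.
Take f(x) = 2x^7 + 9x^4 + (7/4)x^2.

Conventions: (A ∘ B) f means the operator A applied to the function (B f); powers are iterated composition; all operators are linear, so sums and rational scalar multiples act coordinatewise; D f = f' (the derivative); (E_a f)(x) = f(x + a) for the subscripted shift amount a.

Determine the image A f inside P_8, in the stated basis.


the result is g(x) = 2x^7 + 28x^6 + 42x^5 + 79x^4 + 142x^3 + (391/4)x^2 + 57x + 51/4

D f = 14x^6 + 36x^3 + (7/2)x
E_{1} f = 2x^7 + 14x^6 + 42x^5 + 79x^4 + 106x^3 + (391/4)x^2 + (107/2)x + 51/4
(D + E_{1}) f = 2x^7 + 28x^6 + 42x^5 + 79x^4 + 142x^3 + (391/4)x^2 + 57x + 51/4


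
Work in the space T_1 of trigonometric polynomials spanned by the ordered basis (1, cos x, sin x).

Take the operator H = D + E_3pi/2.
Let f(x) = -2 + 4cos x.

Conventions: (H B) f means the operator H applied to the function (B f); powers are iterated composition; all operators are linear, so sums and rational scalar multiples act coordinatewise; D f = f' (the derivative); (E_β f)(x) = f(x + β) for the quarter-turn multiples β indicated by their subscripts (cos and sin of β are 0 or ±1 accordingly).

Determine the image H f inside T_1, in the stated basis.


g(x) = -2

D f = -4sin x
E_3pi/2 f = -2 + 4sin x
(D + E_3pi/2) f = -2


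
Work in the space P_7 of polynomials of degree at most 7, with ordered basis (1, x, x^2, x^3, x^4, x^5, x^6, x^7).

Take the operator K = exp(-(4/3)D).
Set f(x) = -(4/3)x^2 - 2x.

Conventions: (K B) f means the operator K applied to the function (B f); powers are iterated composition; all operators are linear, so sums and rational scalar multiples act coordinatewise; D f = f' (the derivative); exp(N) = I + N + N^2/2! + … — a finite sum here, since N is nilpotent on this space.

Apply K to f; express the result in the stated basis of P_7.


g(x) = -(4/3)x^2 + (14/9)x + 8/27

order-1 term: (32/9)x + 8/3
order-2 term: -64/27
the series for exp(-(4/3)D) f terminates at order 2
exp(-(4/3)D) f = -(4/3)x^2 + (14/9)x + 8/27


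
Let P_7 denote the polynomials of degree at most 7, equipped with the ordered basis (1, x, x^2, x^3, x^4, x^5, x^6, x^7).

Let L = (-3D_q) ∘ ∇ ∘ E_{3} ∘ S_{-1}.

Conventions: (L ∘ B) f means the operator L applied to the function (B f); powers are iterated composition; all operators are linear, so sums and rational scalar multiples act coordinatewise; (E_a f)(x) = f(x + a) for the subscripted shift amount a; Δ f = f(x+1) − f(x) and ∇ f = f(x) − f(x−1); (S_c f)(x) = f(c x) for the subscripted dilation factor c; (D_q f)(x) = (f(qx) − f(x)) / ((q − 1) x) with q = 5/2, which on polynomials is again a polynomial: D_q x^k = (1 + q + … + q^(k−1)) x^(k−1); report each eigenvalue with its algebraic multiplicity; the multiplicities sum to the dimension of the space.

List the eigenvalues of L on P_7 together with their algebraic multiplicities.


image of 1: 0
image of x: 0
image of x^2: -6
image of x^3: (63/2)x + 45
image of x^4: -117x^2 - 315x - 228
image of x^5: (3045/8)x^3 + (2925/2)x^2 + 1995x + 975
image of x^6: -(9279/8)x^4 - (45675/8)x^3 - 11115x^2 - (20475/2)x - 3798
image of x^7: (108927/32)x^5 + (324765/16)x^4 + (404985/8)x^3 + (266175/4)x^2 + (93051/2)x + 13965
the matrix is upper triangular; its diagonal is (0, 0, 0, 0, 0, 0, 0, 0)
for a triangular matrix the eigenvalues are the diagonal entries, with algebraic multiplicity their repetition count

λ = 0 (multiplicity 8)
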